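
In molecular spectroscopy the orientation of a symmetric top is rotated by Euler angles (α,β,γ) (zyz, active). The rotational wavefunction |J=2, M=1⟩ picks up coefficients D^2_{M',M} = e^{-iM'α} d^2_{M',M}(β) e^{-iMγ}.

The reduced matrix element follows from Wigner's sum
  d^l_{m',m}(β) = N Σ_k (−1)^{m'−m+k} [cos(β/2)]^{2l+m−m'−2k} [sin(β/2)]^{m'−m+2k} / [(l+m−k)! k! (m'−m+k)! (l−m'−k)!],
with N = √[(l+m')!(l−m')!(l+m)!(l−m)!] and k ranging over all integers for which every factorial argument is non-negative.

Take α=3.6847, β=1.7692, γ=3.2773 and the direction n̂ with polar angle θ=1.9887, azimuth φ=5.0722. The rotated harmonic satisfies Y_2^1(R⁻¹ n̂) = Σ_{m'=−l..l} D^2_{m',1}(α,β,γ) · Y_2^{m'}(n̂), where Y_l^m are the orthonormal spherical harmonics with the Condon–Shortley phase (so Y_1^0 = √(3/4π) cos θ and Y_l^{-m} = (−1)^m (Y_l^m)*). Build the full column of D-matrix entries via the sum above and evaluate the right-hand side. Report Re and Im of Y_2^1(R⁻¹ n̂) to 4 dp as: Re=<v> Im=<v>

Need the full column D^2_{m',1} for m'=−2..2 at α=3.6847, β=1.7692, γ=3.2773.
cos(β/2)=0.633599, sin(β/2)=0.773662
d^2_{-2,1}: single k=3 term ⇒ +0.586810;  D = -0.341095-0.477494i
d^2_{-1,1}: k∈[2..3] ⇒ +0.720862 -0.358265 = +0.362598;  D = +0.332920+0.143670i
d^2_{0,1}: k∈[1..2] ⇒ +0.482026 -0.718693 = -0.236667;  D = +0.234491-0.032019i
d^2_{1,1}: k∈[0..1] ⇒ +0.161160 -0.720862 = -0.559702;  D = -0.435626+0.351421i
d^2_{2,1}: single k=0 term ⇒ -0.393572;  D = +0.134539-0.369863i
Y_2^{m'}(θ=1.9887,φ=5.0722) and Σ D·Y over m':
  (-0.3411-0.4775i)·(-0.2427+0.2127i)  (+0.3329+0.1437i)·(-0.1009-0.2682i)  (+0.2345-0.0320i)·(-0.1595+0.0000i)  (-0.4356+0.3514i)·(+0.1009-0.2682i)  (+0.1345-0.3699i)·(-0.2427-0.2127i)
Y_2^1(R⁻¹ n̂) = +0.090840+0.158079i

Re=0.0908 Im=0.1581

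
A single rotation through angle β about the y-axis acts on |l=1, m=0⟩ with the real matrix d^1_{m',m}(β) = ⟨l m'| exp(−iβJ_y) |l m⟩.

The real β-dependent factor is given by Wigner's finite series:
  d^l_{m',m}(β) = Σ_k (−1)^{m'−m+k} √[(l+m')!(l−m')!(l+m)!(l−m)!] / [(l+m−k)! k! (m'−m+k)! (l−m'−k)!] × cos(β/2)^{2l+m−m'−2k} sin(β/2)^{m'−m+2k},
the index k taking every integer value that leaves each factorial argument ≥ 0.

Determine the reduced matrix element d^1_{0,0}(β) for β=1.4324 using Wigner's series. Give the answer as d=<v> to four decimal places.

d^1_{0,0}(β=1.4324) via Wigner's sum:
c=cos(1.4324/2)=0.754306, s=sin(1.4324/2)=0.656523; N=√[1·1·1·1]=1.000000
k: max(0,(0)−(0))=0 … min(1+(0),1−(0))=1
  k=0: (−1)^0·1.0000/(1)·0.7543^2·0.6565^0 = +0.568977
  k=1: (−1)^1·1.0000/(1)·0.7543^0·0.6565^2 = -0.431023
d^1_{0,0}(1.4324) = +0.568977 -0.431023 = +0.137955

d=0.1380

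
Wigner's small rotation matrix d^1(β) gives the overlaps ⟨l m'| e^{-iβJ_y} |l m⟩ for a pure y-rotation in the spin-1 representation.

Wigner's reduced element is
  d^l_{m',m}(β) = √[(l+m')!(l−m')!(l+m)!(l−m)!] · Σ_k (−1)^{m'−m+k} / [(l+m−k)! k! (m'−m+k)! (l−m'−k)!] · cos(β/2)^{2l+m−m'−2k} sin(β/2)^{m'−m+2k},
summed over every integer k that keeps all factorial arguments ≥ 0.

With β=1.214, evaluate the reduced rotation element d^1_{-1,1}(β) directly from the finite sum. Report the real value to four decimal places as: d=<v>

d^1_{-1,1}(β=1.214) via Wigner's sum:
With c≡cos(β/2)=0.821363 and s≡sin(β/2)=0.570406, N=[1·2·2·1]^{1/2}=2.000000
k∈{2} keeps every argument non-negative
  k=2: (−1)^0·2.0000/(2)·0.8214^0·0.5704^2 = +0.325363
d^1_{-1,1}(1.214) = +0.325363

d=0.3254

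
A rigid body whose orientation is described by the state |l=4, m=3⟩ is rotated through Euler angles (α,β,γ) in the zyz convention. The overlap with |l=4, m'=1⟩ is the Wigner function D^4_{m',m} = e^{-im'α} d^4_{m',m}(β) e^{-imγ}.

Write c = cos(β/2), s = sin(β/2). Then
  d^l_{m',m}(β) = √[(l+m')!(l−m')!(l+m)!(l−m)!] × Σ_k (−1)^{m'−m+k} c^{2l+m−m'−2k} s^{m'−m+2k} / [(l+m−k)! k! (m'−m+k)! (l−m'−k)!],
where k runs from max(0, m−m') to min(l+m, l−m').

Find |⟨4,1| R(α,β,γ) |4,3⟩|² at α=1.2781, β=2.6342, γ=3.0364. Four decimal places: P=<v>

Split into d^4_{1,3}(β=2.6342) × two z-phases.
Half-angle: c=0.250984, s=0.967991. N=√(120·6·5040·1)=1904.940944
Admissible k: 2..3 (factorial args all ≥0)
  k=2: (−1)^0·1904.9409/(240)·0.2510^6·0.9680^2 = +0.001859
  k=3: (−1)^1·1904.9409/(144)·0.2510^4·0.9680^4 = -0.046088
d^4_{1,3}(2.6342) = +0.001859 -0.046088 = -0.044229
|D^4_{1,3}|² = |d^4_{1,3}(β)|² = (-0.044229)² = 0.001956 (the z-rotation phases have unit modulus)

P=0.0020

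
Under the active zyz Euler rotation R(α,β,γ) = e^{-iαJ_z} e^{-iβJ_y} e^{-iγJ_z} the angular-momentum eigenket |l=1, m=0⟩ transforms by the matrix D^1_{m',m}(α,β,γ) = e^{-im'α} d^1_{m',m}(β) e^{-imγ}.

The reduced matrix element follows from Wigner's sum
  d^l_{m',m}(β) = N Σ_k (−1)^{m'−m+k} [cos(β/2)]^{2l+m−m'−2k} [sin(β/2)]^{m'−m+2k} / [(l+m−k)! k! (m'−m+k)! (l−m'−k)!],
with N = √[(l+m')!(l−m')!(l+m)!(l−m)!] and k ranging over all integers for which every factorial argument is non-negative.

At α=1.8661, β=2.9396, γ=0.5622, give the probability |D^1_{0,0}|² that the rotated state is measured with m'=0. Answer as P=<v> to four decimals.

D^1_{0,0}(1.8661,2.9396,0.5622) = e^{-i·0·1.8661}·d^1_{0,0}(2.9396)·e^{-i·0·0.5622}. Compute d first:
c=cos(2.9396/2)=0.100825, s=sin(2.9396/2)=0.994904; N=√[1·1·1·1]=1.000000
The bounds max(0,m−m')=0 and min(l+m,l−m')=1 give 2 terms
  k=0: (−1)^0·1.0000/(1)·0.1008^2·0.9949^0 = +0.010166
  k=1: (−1)^1·1.0000/(1)·0.1008^0·0.9949^2 = -0.989834
d^1_{0,0}(2.9396) = +0.010166 -0.989834 = -0.979669
|D^1_{0,0}|² = |d^1_{0,0}(β)|² = (-0.979669)² = 0.959751 (the z-rotation phases have unit modulus)

P=0.9598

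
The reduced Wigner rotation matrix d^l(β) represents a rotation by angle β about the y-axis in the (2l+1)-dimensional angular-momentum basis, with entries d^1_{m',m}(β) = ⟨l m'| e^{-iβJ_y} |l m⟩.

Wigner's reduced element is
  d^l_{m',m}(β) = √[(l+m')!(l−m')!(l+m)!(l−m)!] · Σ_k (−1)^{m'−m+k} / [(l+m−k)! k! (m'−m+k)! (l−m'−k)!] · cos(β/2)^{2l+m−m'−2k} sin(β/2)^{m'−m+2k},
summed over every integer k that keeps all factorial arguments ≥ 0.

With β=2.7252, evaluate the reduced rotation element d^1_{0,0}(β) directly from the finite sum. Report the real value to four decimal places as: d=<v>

d=-0.9146

d^1_{0,0}(β=2.7252) via Wigner's sum:
Half-angle: c=0.206696, s=0.978405. N=√(1·1·1·1)=1.000000
k: max(0,(0)−(0))=0 … min(1+(0),1−(0))=1
  k=0: (−1)^0·1.0000/(1)·0.2067^2·0.9784^0 = +0.042723
  k=1: (−1)^1·1.0000/(1)·0.2067^0·0.9784^2 = -0.957277
d^1_{0,0}(2.7252) = +0.042723 -0.957277 = -0.914554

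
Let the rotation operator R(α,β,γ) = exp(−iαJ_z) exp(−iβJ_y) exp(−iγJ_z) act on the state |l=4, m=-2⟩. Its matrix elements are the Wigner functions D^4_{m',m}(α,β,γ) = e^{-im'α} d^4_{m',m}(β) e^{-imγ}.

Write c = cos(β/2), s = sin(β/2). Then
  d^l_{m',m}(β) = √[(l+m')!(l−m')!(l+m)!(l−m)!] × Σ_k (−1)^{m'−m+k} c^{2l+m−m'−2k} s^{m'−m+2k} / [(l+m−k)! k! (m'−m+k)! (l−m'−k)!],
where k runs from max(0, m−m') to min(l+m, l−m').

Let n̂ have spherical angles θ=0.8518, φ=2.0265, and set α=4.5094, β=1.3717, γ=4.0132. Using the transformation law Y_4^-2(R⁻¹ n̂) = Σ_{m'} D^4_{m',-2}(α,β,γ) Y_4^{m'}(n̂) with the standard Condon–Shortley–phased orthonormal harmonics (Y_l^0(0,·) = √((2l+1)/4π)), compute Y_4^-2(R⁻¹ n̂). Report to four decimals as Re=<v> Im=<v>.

Re=0.0919 Im=0.0709

Need the full column D^4_{m',-2} for m'=−4..4 at α=4.5094, β=1.3717, γ=4.0132.
cos(β/2)=0.773881, sin(β/2)=0.633331
d^4_{-4,-2}: single k=2 term ⇒ +0.455917;  D = +0.272102+0.365815i
d^4_{-3,-2}: k∈[1..2] ⇒ +0.393925 -0.791496 = -0.397570;  D = +0.360285-0.168098i
d^4_{-2,-2}: k∈[0..2] ⇒ +0.128645 -1.033922 +0.865588 = -0.039689;  D = +0.009186+0.038612i
d^4_{-1,-2}: k∈[0..2] ⇒ -0.446669 +1.495786 -0.667869 = +0.381247;  D = +0.381069-0.011653i
d^4_{0,-2}: k∈[0..2] ⇒ +0.817387 -1.459855 +0.366652 = -0.275816;  D = +0.047320-0.271726i
d^4_{1,-2}: k∈[0..2] ⇒ -0.997191 +1.001804 -0.134192 = -0.129579;  D = +0.120555+0.047510i
d^4_{2,-2}: k∈[0..2] ⇒ +0.865588 -0.463782 +0.025885 = +0.427690;  D = +0.233810-0.358122i
d^4_{3,-2}: k∈[0..1] ⇒ -0.530105 +0.118346 = -0.411759;  D = -0.292323-0.289987i
d^4_{4,-2}: single k=0 term ⇒ +0.204509;  D = -0.170341+0.113172i
Y_4^{m'}(θ=0.8518,φ=2.0265) and Σ D·Y over m':
  (+0.2721+0.3658i)·(-0.0354-0.1374i)  (+0.3603-0.1681i)·(+0.3440+0.0710i)  (+0.0092+0.0386i)·(-0.2363+0.3049i)  (+0.3811-0.0117i)·(-0.0038-0.0077i)  (+0.0473-0.2717i)·(-0.3626+0.0000i)  (+0.1206+0.0475i)·(+0.0038-0.0077i)  (+0.2338-0.3581i)·(-0.2363-0.3049i)  (-0.2923-0.2900i)·(-0.3440+0.0710i)  (-0.1703+0.1132i)·(-0.0354+0.1374i)
Y_4^-2(R⁻¹ n̂) = +0.091890+0.070934i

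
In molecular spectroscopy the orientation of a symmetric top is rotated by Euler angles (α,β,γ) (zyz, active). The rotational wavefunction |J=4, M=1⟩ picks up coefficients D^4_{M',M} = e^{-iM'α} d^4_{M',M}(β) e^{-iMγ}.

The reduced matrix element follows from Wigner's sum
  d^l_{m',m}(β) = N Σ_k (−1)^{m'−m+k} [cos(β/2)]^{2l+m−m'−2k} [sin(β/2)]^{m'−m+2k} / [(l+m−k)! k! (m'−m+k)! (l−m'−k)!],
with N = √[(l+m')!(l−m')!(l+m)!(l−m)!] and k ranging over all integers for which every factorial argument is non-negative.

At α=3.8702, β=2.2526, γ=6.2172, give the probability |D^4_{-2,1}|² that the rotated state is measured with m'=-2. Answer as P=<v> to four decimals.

P=0.0011

D^4_{-2,1}(3.8702,2.2526,6.2172) = e^{-i·-2·3.8702}·d^4_{-2,1}(2.2526)·e^{-i·1·6.2172}. Compute d first:
With c≡cos(β/2)=0.430003 and s≡sin(β/2)=0.902827, N=[2·720·120·6]^{1/2}=1018.233765
k∈{3,4,5} keeps every argument non-negative
  k=3: (−1)^0·1018.2338/(72)·0.4300^5·0.9028^3 = +0.152999
  k=4: (−1)^1·1018.2338/(48)·0.4300^3·0.9028^5 = -1.011684
  k=5: (−1)^2·1018.2338/(240)·0.4300^1·0.9028^7 = +0.891951
d^4_{-2,1}(2.2526) = +0.152999 -1.011684 +0.891951 = +0.033265
|D^4_{-2,1}|² = |d^4_{-2,1}(β)|² = (+0.033265)² = 0.001107 (the z-rotation phases have unit modulus)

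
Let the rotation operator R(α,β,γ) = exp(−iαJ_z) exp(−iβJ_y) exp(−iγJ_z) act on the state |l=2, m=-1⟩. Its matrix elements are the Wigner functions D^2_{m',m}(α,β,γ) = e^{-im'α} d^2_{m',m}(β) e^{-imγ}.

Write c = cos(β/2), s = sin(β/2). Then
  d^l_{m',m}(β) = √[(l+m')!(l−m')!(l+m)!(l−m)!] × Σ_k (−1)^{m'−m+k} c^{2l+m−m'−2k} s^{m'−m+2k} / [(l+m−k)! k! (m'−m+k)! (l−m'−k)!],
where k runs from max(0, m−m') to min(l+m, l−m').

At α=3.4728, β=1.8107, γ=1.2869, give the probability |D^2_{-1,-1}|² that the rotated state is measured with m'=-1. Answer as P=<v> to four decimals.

P=0.3162

First d^2_{-1,-1}(β=1.8107), then the phase factors e^{-i(-1)α} and e^{-i(-1)γ}:
Half-angle: c=0.617410, s=0.786641. N=√(1·6·1·6)=6.000000
The bounds max(0,m−m')=0 and min(l+m,l−m')=1 give 2 terms
  k=0: (−1)^0·6.0000/(6)·0.6174^4·0.7866^0 = +0.145310
  k=1: (−1)^1·6.0000/(2)·0.6174^2·0.7866^2 = -0.707656
d^2_{-1,-1}(1.8107) = +0.145310 -0.707656 = -0.562346
|D^2_{-1,-1}|² = |d^2_{-1,-1}(β)|² = (-0.562346)² = 0.316234 (the z-rotation phases have unit modulus)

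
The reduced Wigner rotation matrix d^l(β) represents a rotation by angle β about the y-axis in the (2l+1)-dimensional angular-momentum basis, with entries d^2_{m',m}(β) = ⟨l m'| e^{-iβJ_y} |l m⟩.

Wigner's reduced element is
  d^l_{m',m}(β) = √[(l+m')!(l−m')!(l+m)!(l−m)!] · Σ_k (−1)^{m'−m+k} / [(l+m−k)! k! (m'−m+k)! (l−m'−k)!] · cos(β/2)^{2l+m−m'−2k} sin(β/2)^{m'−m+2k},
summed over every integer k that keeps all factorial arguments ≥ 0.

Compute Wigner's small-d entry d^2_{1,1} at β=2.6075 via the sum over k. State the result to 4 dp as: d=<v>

d^2_{1,1}(β=2.6075) via Wigner's sum:
With c≡cos(β/2)=0.263884 and s≡sin(β/2)=0.964555, N=[6·1·6·1]^{1/2}=6.000000
Admissible k: 0..1 (factorial args all ≥0)
  k=0: (−1)^0·6.0000/(6)·0.2639^4·0.9646^0 = +0.004849
  k=1: (−1)^1·6.0000/(2)·0.2639^2·0.9646^2 = -0.194357
d^2_{1,1}(2.6075) = +0.004849 -0.194357 = -0.189508

d=-0.1895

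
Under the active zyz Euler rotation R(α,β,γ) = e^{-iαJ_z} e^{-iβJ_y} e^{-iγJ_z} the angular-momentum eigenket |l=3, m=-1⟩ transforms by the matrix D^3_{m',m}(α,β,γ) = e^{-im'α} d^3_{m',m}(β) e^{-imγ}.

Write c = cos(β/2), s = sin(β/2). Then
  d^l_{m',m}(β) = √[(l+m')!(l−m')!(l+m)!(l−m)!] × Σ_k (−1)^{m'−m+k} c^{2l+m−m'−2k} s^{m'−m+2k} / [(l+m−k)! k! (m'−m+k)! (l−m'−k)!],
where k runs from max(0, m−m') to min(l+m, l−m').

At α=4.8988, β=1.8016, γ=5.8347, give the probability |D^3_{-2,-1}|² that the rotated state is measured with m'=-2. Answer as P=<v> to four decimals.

P=0.2504

Split into d^3_{-2,-1}(β=1.8016) × two z-phases.
With c≡cos(β/2)=0.620983 and s≡sin(β/2)=0.783824, N=[1·120·2·24]^{1/2}=75.894664
k: max(0,(-1)−(-2))=1 … min(3+(-1),3−(-2))=2
  k=1: (−1)^0·75.8947/(24)·0.6210^5·0.7838^1 = +0.228885
  k=2: (−1)^1·75.8947/(12)·0.6210^3·0.7838^3 = -0.729331
d^3_{-2,-1}(1.8016) = +0.228885 -0.729331 = -0.500446
|D^3_{-2,-1}|² = |d^3_{-2,-1}(β)|² = (-0.500446)² = 0.250447 (the z-rotation phases have unit modulus)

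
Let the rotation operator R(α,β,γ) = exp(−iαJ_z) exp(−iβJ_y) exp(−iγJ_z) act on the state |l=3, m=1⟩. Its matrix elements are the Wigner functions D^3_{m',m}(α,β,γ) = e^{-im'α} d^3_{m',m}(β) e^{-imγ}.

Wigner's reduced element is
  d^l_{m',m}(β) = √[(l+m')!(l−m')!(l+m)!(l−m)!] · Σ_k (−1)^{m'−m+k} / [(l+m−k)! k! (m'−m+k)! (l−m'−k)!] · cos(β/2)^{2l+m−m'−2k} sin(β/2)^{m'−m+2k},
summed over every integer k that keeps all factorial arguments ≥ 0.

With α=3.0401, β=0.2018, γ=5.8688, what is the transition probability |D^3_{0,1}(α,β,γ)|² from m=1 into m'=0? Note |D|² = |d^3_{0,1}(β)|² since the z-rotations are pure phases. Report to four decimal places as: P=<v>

D^3_{0,1}(3.0401,0.2018,5.8688) = e^{-i·0·3.0401}·d^3_{0,1}(0.2018)·e^{-i·1·5.8688}. Compute d first:
With c≡cos(β/2)=0.994914 and s≡sin(β/2)=0.100729, N=[6·6·24·2]^{1/2}=41.569219
k: max(0,(1)−(0))=1 … min(3+(1),3−(0))=3
  k=1: (−1)^0·41.5692/(12)·0.9949^5·0.1007^1 = +0.340151
  k=2: (−1)^1·41.5692/(4)·0.9949^3·0.1007^3 = -0.010460
  k=3: (−1)^2·41.5692/(12)·0.9949^1·0.1007^5 = +0.000036
d^3_{0,1}(0.2018) = +0.340151 -0.010460 +0.000036 = +0.329727
|D^3_{0,1}|² = |d^3_{0,1}(β)|² = (+0.329727)² = 0.108720 (the z-rotation phases have unit modulus)

P=0.1087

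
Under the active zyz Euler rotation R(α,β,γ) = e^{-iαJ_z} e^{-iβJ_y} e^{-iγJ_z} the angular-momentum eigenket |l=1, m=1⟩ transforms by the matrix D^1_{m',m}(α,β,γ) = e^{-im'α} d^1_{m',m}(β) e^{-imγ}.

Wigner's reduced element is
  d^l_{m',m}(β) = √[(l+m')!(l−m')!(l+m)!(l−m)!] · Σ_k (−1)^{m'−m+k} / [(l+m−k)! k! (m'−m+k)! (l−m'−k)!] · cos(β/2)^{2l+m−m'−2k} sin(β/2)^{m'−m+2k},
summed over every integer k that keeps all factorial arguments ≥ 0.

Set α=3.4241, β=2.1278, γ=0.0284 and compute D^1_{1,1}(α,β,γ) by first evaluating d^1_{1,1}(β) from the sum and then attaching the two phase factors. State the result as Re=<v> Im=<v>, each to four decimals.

D^1_{1,1}(3.4241,2.1278,0.0284) = e^{-i·1·3.4241}·d^1_{1,1}(2.1278)·e^{-i·1·0.0284}. Compute d first:
c=cos(2.1278/2)=0.485466, s=sin(2.1278/2)=0.874255; N=√[2·1·2·1]=2.000000
The bounds max(0,m−m')=0 and min(l+m,l−m')=0 give 1 term
  k=0: (−1)^0·2.0000/(2)·0.4855^2·0.8743^0 = +0.235677
d^1_{1,1}(2.1278) = +0.235677
Phases: e^{-i·(1)·3.4241}=-0.960359+0.278764i, e^{-i·(1)·0.0284}=+0.999597-0.028396i ⇒ D=-0.224378+0.072099i

Re=-0.2244 Im=0.0721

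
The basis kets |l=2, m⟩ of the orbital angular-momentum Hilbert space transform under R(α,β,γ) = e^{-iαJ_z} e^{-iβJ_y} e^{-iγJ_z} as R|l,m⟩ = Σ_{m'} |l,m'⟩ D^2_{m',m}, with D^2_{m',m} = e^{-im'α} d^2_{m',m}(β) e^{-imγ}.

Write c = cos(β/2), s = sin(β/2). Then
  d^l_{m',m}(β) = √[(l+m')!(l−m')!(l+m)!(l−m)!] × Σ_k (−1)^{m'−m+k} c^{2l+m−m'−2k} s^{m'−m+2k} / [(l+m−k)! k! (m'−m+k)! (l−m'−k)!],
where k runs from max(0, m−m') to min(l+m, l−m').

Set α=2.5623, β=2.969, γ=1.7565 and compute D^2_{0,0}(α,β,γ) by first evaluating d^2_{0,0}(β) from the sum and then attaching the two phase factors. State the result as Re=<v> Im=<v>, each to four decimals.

Re=0.9558 Im=0.0000

First d^2_{0,0}(β=2.969), then the phase factors e^{-i(0)α} and e^{-i(0)γ}:
With c≡cos(β/2)=0.086189 and s≡sin(β/2)=0.996279, N=[2·2·2·2]^{1/2}=4.000000
The bounds max(0,m−m')=0 and min(l+m,l−m')=2 give 3 terms
  k=0: (−1)^0·4.0000/(4)·0.0862^4·0.9963^0 = +0.000055
  k=1: (−1)^1·4.0000/(1)·0.0862^2·0.9963^2 = -0.029494
  k=2: (−1)^2·4.0000/(4)·0.0862^0·0.9963^4 = +0.985198
d^2_{0,0}(2.969) = +0.000055 -0.029494 +0.985198 = +0.955760
Attach z-rotation phases: D = e^{-i(0)(2.5623)}·(+0.955760)·e^{-i(0)(1.7565)} = +0.955760+0.000000i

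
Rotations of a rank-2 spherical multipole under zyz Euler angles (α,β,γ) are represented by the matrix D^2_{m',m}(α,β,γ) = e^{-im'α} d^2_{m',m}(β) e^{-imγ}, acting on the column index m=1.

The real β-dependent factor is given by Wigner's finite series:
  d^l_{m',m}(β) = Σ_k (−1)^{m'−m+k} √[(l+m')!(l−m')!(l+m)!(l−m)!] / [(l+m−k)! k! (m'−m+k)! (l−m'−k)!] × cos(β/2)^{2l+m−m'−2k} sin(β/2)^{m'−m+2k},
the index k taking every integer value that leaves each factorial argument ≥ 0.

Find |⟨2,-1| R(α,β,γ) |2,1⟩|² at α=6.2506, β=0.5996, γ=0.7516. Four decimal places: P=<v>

First d^2_{-1,1}(β=0.5996), then the phase factors e^{-i(-1)α} and e^{-i(1)γ}:
Half-angle: c=0.955396, s=0.295329. N=√(1·6·6·1)=6.000000
k: max(0,(1)−(-1))=2 … min(2+(1),2−(-1))=3
  k=2: (−1)^0·6.0000/(2)·0.9554^2·0.2953^2 = +0.238836
  k=3: (−1)^1·6.0000/(6)·0.9554^0·0.2953^4 = -0.007607
d^2_{-1,1}(0.5996) = +0.238836 -0.007607 = +0.231229
|D^2_{-1,1}|² = |d^2_{-1,1}(β)|² = (+0.231229)² = 0.053467 (the z-rotation phases have unit modulus)

P=0.0535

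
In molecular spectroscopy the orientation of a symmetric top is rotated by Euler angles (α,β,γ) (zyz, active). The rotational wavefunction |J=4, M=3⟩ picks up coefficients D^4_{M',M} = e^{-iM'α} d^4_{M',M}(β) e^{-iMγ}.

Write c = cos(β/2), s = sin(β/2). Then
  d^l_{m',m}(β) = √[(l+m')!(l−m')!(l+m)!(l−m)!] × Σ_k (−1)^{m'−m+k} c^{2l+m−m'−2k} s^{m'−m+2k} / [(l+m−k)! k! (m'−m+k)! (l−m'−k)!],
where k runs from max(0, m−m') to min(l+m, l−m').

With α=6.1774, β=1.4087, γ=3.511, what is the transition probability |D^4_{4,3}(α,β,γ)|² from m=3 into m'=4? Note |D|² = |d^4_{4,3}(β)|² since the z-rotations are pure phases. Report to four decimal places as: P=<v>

P=0.0747

Split into d^4_{4,3}(β=1.4087) × two z-phases.
With c≡cos(β/2)=0.762033 and s≡sin(β/2)=0.647539, N=[40320·1·5040·1]^{1/2}=14255.272709
k∈{0} keeps every argument non-negative
  k=0: (−1)^1·14255.2727/(5040)·0.7620^7·0.6475^1 = -0.273291
d^4_{4,3}(1.4087) = -0.273291
|D^4_{4,3}|² = |d^4_{4,3}(β)|² = (-0.273291)² = 0.074688 (the z-rotation phases have unit modulus)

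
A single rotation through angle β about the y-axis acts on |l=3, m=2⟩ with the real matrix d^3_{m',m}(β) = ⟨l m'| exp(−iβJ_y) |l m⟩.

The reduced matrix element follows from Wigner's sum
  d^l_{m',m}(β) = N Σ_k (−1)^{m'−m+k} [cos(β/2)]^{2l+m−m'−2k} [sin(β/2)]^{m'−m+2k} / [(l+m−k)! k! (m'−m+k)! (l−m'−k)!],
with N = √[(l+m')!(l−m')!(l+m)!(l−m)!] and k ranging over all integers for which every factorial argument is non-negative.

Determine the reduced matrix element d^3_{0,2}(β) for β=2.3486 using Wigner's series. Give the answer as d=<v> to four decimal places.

d=-0.4877

d^3_{0,2}(β=2.3486) via Wigner's sum:
c=cos(2.3486/2)=0.386189, s=sin(2.3486/2)=0.922420; N=√[6·6·120·1]=65.726707
k: max(0,(2)−(0))=2 … min(3+(2),3−(0))=3
  k=2: (−1)^0·65.7267/(12)·0.3862^4·0.9224^2 = +0.103661
  k=3: (−1)^1·65.7267/(12)·0.3862^2·0.9224^4 = -0.591391
d^3_{0,2}(2.3486) = +0.103661 -0.591391 = -0.487729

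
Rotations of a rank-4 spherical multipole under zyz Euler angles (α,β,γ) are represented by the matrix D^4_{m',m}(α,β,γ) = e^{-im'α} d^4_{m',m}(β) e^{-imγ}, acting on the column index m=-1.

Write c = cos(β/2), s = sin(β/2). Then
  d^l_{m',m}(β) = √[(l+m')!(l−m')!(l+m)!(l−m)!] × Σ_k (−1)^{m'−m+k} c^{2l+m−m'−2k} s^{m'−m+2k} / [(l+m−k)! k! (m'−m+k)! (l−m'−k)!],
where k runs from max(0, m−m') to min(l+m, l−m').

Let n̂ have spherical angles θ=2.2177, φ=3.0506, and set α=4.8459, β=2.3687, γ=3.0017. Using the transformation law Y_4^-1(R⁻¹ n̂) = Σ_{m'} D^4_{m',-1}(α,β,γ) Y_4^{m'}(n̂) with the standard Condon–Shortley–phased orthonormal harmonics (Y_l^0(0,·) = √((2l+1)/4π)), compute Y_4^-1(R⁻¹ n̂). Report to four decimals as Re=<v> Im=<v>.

Re=0.2215 Im=0.2360

Need the full column D^4_{m',-1} for m'=−4..4 at α=4.8459, β=2.3687, γ=3.0017.
cos(β/2)=0.376899, sin(β/2)=0.926254
d^4_{-4,-1}: single k=3 term ⇒ +0.045228;  D = -0.041760-0.017369i
d^4_{-3,-1}: k∈[2..3] ⇒ +0.019520 -0.196490 = -0.176970;  D = -0.045605+0.170993i
d^4_{-2,-1}: k∈[1..3] ⇒ +0.004246 -0.128210 +0.516228 = +0.392264;  D = +0.389098+0.049734i
d^4_{-1,-1}: k∈[0..3] ⇒ +0.000407 -0.036890 +0.445598 -0.897081 = -0.487966;  D = -0.003114-0.487956i
d^4_{0,-1}: k∈[0..3] ⇒ -0.004475 +0.162175 -0.979474 +0.985943 = +0.164168;  D = -0.162564+0.022891i
d^4_{1,-1}: k∈[0..3] ⇒ +0.024593 -0.445598 +1.345622 -0.541804 = +0.382814;  D = -0.103364-0.368595i
d^4_{2,-1}: k∈[0..2] ⇒ -0.085474 +0.774342 -0.935348 = -0.246479;  D = -0.226353+0.097551i
d^4_{3,-1}: k∈[0..1] ⇒ +0.196490 -0.712036 = -0.515546;  D = -0.265249-0.442075i
d^4_{4,-1}: single k=0 term ⇒ -0.273162;  D = +0.213441-0.170472i
Y_4^{m'}(θ=2.2177,φ=3.0506) and Σ D·Y over m':
  (-0.0418-0.0174i)·(+0.1677+0.0639i)  (-0.0456+0.1710i)·(+0.3691+0.1033i)  (+0.3891+0.0497i)·(+0.3232+0.0595i)  (-0.0031-0.4880i)·(-0.1036-0.0095i)  (-0.1626+0.0229i)·(-0.3469+0.0000i)  (-0.1034-0.3686i)·(+0.1036-0.0095i)  (-0.2264+0.0976i)·(+0.3232-0.0595i)  (-0.2652-0.4421i)·(-0.3691+0.1033i)  (+0.2134-0.1705i)·(+0.1677-0.0639i)
Y_4^-1(R⁻¹ n̂) = +0.221451+0.236009i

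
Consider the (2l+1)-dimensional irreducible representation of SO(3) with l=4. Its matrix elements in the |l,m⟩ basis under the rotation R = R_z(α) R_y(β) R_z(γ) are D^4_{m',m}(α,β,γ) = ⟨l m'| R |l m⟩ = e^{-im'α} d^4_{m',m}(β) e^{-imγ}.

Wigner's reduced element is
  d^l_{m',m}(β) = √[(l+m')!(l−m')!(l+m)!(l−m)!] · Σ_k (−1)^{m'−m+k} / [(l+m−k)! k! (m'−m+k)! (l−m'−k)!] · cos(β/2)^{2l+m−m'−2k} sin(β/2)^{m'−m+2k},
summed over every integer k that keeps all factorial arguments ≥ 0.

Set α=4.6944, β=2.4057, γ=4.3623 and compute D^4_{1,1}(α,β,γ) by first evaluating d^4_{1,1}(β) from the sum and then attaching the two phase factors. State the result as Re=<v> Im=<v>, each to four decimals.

Re=0.4676 Im=0.1803

D^4_{1,1}(4.6944,2.4057,4.3623) = e^{-i·1·4.6944}·d^4_{1,1}(2.4057)·e^{-i·1·4.3623}. Compute d first:
Half-angle: c=0.359700, s=0.933068. N=√(120·6·120·6)=720.000000
Admissible k: 0..3 (factorial args all ≥0)
  k=0: (−1)^0·720.0000/(720)·0.3597^8·0.9331^0 = +0.000280
  k=1: (−1)^1·720.0000/(48)·0.3597^6·0.9331^2 = -0.028285
  k=2: (−1)^2·720.0000/(24)·0.3597^4·0.9331^4 = +0.380659
  k=3: (−1)^3·720.0000/(72)·0.3597^2·0.9331^6 = -0.853809
d^4_{1,1}(2.4057) = +0.000280 -0.028285 +0.380659 -0.853809 = -0.501155
Attach z-rotation phases: D = e^{-i(1)(4.6944)}·(-0.501155)·e^{-i(1)(4.3623)} = +0.467588+0.180327i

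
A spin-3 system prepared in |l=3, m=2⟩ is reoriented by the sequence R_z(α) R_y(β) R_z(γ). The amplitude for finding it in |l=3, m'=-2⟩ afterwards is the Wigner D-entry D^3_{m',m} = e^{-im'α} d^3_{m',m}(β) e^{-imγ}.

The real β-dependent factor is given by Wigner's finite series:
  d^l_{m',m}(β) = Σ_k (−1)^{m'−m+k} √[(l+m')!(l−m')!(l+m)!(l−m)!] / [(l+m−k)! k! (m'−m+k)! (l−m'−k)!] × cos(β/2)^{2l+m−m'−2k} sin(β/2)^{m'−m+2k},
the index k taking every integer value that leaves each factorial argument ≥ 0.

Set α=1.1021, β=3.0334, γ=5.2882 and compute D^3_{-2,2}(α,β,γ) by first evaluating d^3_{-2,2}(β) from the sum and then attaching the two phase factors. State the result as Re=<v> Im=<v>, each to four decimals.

Split into d^3_{-2,2}(β=3.0334) × two z-phases.
With c≡cos(β/2)=0.054070 and s≡sin(β/2)=0.998537, N=[1·120·120·1]^{1/2}=120.000000
k: max(0,(2)−(-2))=4 … min(3+(2),3−(-2))=5
  k=4: (−1)^0·120.0000/(24)·0.0541^2·0.9985^4 = +0.014532
  k=5: (−1)^1·120.0000/(120)·0.0541^0·0.9985^6 = -0.991255
d^3_{-2,2}(3.0334) = +0.014532 -0.991255 = -0.976722
Attach z-rotation phases: D = e^{-i(-2)(1.1021)}·(-0.976722)·e^{-i(2)(5.2882)} = +0.483803+0.848482i

Re=0.4838 Im=0.8485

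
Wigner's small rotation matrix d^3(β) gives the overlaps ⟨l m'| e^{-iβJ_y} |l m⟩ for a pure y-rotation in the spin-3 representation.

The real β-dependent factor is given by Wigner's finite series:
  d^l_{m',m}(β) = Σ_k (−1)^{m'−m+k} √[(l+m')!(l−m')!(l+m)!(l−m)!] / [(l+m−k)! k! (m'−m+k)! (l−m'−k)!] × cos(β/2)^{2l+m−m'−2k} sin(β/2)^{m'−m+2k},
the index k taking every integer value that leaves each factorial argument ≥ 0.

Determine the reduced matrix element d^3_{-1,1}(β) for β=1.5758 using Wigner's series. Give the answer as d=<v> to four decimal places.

d^3_{-1,1}(β=1.5758) via Wigner's sum:
c=cos(1.5758/2)=0.705336, s=sin(1.5758/2)=0.708874; N=√[2·24·24·2]=48.000000
k: max(0,(1)−(-1))=2 … min(3+(1),3−(-1))=4
  k=2: (−1)^0·48.0000/(8)·0.7053^4·0.7089^2 = +0.746229
  k=3: (−1)^1·48.0000/(6)·0.7053^2·0.7089^4 = -1.004978
  k=4: (−1)^2·48.0000/(48)·0.7053^0·0.7089^6 = +0.126886
d^3_{-1,1}(1.5758) = +0.746229 -1.004978 +0.126886 = -0.131864

d=-0.1319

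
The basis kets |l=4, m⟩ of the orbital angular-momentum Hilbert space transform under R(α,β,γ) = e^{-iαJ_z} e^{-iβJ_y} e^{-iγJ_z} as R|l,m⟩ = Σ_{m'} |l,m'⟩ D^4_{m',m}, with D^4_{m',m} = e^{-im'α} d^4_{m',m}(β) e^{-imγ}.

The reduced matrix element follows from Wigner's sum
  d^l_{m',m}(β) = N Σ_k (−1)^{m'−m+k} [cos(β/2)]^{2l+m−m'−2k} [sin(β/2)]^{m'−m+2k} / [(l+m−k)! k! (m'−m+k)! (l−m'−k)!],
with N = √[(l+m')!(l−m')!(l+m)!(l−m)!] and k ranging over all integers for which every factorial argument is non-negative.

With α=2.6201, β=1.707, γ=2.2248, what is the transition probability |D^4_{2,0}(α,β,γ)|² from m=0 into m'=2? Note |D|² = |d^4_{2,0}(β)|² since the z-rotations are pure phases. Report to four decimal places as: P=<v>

P=0.1142

Split into d^4_{2,0}(β=1.707) × two z-phases.
c=cos(1.707/2)=0.657350, s=sin(1.707/2)=0.753586; N=√[720·2·24·24]=910.735966
Admissible k: 0..2 (factorial args all ≥0)
  k=0: (−1)^2·910.7360/(96)·0.6573^6·0.7536^2 = +0.434675
  k=1: (−1)^3·910.7360/(36)·0.6573^4·0.7536^4 = -1.523373
  k=2: (−1)^4·910.7360/(96)·0.6573^2·0.7536^6 = +0.750776
d^4_{2,0}(1.707) = +0.434675 -1.523373 +0.750776 = -0.337922
|D^4_{2,0}|² = |d^4_{2,0}(β)|² = (-0.337922)² = 0.114192 (the z-rotation phases have unit modulus)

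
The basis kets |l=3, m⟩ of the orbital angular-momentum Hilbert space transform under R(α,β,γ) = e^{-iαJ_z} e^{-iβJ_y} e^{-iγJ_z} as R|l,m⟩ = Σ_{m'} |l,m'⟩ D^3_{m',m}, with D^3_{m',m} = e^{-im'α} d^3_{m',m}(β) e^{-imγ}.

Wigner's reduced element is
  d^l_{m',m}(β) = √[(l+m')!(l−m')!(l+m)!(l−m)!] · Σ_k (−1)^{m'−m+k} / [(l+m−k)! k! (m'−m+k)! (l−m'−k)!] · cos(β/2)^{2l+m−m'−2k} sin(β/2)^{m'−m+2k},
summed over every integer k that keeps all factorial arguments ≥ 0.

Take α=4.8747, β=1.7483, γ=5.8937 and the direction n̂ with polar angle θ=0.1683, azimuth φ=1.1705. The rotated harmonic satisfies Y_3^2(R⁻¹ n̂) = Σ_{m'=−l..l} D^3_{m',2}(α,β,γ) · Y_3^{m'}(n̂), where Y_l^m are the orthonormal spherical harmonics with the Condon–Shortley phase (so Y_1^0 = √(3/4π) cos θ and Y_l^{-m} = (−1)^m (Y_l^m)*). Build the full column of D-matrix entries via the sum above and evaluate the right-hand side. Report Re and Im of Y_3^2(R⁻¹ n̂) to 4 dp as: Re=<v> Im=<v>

Need the full column D^3_{m',2} for m'=−3..3 at α=4.8747, β=1.7483, γ=5.8937.
cos(β/2)=0.641649, sin(β/2)=0.766998
d^3_{-3,2}: single k=5 term ⇒ +0.417201;  D = -0.397959+0.125240i
d^3_{-2,2}: k∈[4..5] ⇒ +0.712431 -0.203595 = +0.508836;  D = -0.229176-0.454305i
d^3_{-1,2}: k∈[3..4] ⇒ +0.753887 -0.538604 = +0.215282;  D = +0.174016-0.126748i
d^3_{0,2}: k∈[2..3] ⇒ +0.546185 -0.780429 = -0.234244;  D = -0.166697-0.164568i
d^3_{1,2}: k∈[1..2] ⇒ +0.263804 -0.753887 = -0.490082;  D = +0.283421-0.399816i
d^3_{2,2}: k∈[0..1] ⇒ +0.069789 -0.498596 = -0.428808;  D = +0.385304+0.188194i
d^3_{3,2}: single k=0 term ⇒ -0.204342;  D = -0.058831+0.195690i
Y_3^{m'}(θ=0.1683,φ=1.1705) and Σ D·Y over m':
  (-0.3980+0.1252i)·(-0.0018+0.0007i)  (-0.2292-0.4543i)·(-0.0197-0.0203i)  (+0.1740-0.1267i)·(+0.0814-0.1924i)  (-0.1667-0.1646i)·(+0.6842+0.0000i)  (+0.2834-0.3998i)·(-0.0814-0.1924i)  (+0.3853+0.1882i)·(-0.0197+0.0203i)  (-0.0588+0.1957i)·(+0.0018+0.0007i)
Y_3^2(R⁻¹ n̂) = -0.240004-0.160873i

Re=-0.2400 Im=-0.1609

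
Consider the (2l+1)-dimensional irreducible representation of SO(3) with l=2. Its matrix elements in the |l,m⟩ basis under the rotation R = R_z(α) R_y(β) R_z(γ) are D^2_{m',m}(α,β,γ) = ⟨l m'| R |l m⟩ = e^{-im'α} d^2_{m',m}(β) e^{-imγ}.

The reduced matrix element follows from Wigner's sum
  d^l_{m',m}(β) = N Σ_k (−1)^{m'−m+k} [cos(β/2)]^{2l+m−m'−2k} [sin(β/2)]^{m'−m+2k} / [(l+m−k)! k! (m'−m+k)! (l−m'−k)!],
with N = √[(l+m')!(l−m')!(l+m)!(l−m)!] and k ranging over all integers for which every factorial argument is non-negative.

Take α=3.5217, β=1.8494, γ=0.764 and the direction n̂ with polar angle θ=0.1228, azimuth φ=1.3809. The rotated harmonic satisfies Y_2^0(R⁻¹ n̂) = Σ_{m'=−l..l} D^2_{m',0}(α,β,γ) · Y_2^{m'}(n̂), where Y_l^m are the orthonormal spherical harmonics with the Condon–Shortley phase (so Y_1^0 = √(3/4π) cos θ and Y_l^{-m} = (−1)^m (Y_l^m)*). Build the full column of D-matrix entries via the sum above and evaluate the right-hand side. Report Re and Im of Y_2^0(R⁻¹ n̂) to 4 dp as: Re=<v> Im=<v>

Need the full column D^2_{m',0} for m'=−2..2 at α=3.5217, β=1.8494, γ=0.764.
cos(β/2)=0.602074, sin(β/2)=0.798440
d^2_{-2,0}: single k=2 term ⇒ +0.566057;  D = +0.410215+0.390057i
d^2_{-1,0}: k∈[1..2] ⇒ +0.426843 -0.750676 = -0.323834;  D = +0.300720+0.120149i
d^2_{0,0}: k∈[0..2] ⇒ +0.131401 -0.924368 +0.406415 = -0.386551;  D = -0.386551+0.000000i
d^2_{1,0}: k∈[0..1] ⇒ -0.426843 +0.750676 = +0.323834;  D = -0.300720+0.120149i
d^2_{2,0}: single k=0 term ⇒ +0.566057;  D = +0.410215-0.390057i
Y_2^{m'}(θ=0.1228,φ=1.3809) and Σ D·Y over m':
  (+0.4102+0.3901i)·(-0.0054-0.0021i)  (+0.3007+0.1201i)·(+0.0177-0.0922i)  (-0.3866+0.0000i)·(+0.6166+0.0000i)  (-0.3007+0.1201i)·(-0.0177-0.0922i)  (+0.4102-0.3901i)·(-0.0054+0.0021i)
Y_2^0(R⁻¹ n̂) = -0.208258+0.000000i

Re=-0.2083 Im=0.0000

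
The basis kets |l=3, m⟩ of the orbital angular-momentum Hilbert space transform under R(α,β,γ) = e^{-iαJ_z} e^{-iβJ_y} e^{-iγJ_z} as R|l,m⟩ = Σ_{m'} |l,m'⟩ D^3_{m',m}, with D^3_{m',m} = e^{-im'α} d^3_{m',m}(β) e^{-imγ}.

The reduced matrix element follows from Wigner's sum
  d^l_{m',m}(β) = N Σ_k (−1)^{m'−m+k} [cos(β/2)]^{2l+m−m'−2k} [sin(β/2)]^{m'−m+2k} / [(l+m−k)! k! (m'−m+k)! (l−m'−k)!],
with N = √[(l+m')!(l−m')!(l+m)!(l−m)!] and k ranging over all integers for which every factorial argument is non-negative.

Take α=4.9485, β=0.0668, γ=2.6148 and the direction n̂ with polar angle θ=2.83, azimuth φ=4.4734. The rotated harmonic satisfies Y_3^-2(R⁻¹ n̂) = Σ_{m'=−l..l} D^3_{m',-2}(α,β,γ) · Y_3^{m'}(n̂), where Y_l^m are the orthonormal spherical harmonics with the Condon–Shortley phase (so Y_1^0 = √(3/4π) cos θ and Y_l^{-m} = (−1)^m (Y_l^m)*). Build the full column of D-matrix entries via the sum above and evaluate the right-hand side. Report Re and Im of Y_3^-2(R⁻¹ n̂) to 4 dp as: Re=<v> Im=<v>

Need the full column D^3_{m',-2} for m'=−3..3 at α=4.9485, β=0.0668, γ=2.6148.
cos(β/2)=0.999442, sin(β/2)=0.033394
d^3_{-3,-2}: single k=1 term ⇒ +0.081570;  D = +0.027606+0.076756i
d^3_{-2,-2}: k∈[0..1] ⇒ +0.996658 -0.005563 = +0.991095;  D = -0.828273+0.544273i
d^3_{-1,-2}: k∈[0..1] ⇒ -0.105306 +0.000235 = -0.105071;  D = +0.076641+0.071876i
d^3_{0,-2}: k∈[0..1] ⇒ +0.006094 -0.000007 = +0.006087;  D = +0.003010-0.005291i
d^3_{1,-2}: k∈[0..1] ⇒ -0.000235 +0.000000 = -0.000235;  D = -0.000226-0.000065i
d^3_{2,-2}: k∈[0..1] ⇒ +0.000006 -0.000000 = +0.000006;  D = -0.000000+0.000006i
d^3_{3,-2}: single k=0 term ⇒ -0.000000;  D = +0.000000-0.000000i
Y_3^{m'}(θ=2.83,φ=4.4734) and Σ D·Y over m':
  (+0.0276+0.0768i)·(+0.0079-0.0091i)  (-0.8283+0.5443i)·(+0.0812+0.0421i)  (+0.0766+0.0719i)·(-0.0828+0.3398i)  (+0.0030-0.0053i)·(-0.5435+0.0000i)  (-0.0002-0.0001i)·(+0.0828+0.3398i)  (-0.0000+0.0000i)·(+0.0812-0.0421i)  (+0.0000-0.0000i)·(-0.0079-0.0091i)
Y_3^-2(R⁻¹ n̂) = -0.121619+0.032595i

Re=-0.1216 Im=0.0326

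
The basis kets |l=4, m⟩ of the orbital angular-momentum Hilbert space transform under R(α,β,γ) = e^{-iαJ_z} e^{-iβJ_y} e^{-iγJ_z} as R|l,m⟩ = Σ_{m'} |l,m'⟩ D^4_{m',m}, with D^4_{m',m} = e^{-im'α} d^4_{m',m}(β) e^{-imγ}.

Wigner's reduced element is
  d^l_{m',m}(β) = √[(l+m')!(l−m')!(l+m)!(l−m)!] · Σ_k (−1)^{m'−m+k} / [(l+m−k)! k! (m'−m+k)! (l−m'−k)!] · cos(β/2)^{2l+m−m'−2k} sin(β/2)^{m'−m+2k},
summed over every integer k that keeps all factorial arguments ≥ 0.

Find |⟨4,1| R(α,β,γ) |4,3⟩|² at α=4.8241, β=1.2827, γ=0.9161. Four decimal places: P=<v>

P=0.0028

First d^4_{1,3}(β=1.2827), then the phase factors e^{-i(1)α} and e^{-i(3)γ}:
Half-angle: c=0.801289, s=0.598278. N=√(120·6·5040·1)=1904.940944
Admissible k: 2..3 (factorial args all ≥0)
  k=2: (−1)^0·1904.9409/(240)·0.8013^6·0.5983^2 = +0.751987
  k=3: (−1)^1·1904.9409/(144)·0.8013^4·0.5983^4 = -0.698693
d^4_{1,3}(1.2827) = +0.751987 -0.698693 = +0.053294
|D^4_{1,3}|² = |d^4_{1,3}(β)|² = (+0.053294)² = 0.002840 (the z-rotation phases have unit modulus)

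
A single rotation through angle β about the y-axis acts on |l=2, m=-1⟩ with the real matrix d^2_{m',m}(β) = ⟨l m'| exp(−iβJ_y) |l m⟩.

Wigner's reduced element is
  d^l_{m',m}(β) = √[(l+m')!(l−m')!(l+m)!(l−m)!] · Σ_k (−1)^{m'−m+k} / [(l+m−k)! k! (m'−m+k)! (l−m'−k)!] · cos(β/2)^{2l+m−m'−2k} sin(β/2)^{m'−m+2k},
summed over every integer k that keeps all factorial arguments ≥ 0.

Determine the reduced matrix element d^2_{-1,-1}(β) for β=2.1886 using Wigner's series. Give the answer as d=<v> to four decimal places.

d=-0.4541

d^2_{-1,-1}(β=2.1886) via Wigner's sum:
c=cos(2.1886/2)=0.458669, s=sin(2.1886/2)=0.888607; N=√[1·6·1·6]=6.000000
The bounds max(0,m−m')=0 and min(l+m,l−m')=1 give 2 terms
  k=0: (−1)^0·6.0000/(6)·0.4587^4·0.8886^0 = +0.044258
  k=1: (−1)^1·6.0000/(2)·0.4587^2·0.8886^2 = -0.498355
d^2_{-1,-1}(2.1886) = +0.044258 -0.498355 = -0.454097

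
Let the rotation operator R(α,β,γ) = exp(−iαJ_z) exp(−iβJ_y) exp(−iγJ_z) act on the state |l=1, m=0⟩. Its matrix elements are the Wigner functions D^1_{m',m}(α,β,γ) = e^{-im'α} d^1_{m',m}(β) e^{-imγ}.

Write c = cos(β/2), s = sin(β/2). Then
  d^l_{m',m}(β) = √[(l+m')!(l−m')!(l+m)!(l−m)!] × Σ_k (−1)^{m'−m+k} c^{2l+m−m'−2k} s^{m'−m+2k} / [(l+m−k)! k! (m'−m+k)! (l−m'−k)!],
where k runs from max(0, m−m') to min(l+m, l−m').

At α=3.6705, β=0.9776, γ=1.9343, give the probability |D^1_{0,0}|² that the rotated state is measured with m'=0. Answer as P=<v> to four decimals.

D^1_{0,0}(3.6705,0.9776,1.9343) = e^{-i·0·3.6705}·d^1_{0,0}(0.9776)·e^{-i·0·1.9343}. Compute d first:
With c≡cos(β/2)=0.882897 and s≡sin(β/2)=0.469567, N=[1·1·1·1]^{1/2}=1.000000
k: max(0,(0)−(0))=0 … min(1+(0),1−(0))=1
  k=0: (−1)^0·1.0000/(1)·0.8829^2·0.4696^0 = +0.779507
  k=1: (−1)^1·1.0000/(1)·0.8829^0·0.4696^2 = -0.220493
d^1_{0,0}(0.9776) = +0.779507 -0.220493 = +0.559014
|D^1_{0,0}|² = |d^1_{0,0}(β)|² = (+0.559014)² = 0.312497 (the z-rotation phases have unit modulus)

P=0.3125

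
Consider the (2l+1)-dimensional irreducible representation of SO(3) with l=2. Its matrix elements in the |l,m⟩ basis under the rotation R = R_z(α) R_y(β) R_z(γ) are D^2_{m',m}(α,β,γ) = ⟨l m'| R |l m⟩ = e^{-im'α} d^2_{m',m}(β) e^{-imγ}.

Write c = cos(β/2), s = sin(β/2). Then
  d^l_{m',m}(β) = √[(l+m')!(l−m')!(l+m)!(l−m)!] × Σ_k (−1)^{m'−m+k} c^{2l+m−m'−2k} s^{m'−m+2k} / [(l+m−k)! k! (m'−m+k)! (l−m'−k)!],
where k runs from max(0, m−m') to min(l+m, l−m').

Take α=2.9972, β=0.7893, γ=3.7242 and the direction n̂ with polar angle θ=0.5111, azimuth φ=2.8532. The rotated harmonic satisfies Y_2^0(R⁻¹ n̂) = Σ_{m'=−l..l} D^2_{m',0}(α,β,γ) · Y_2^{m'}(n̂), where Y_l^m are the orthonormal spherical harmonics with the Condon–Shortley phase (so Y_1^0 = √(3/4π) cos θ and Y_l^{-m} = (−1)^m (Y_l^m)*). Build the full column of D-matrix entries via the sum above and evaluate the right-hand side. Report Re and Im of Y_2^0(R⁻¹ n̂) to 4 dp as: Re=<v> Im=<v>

Re=0.5529 Im=0.0000

Need the full column D^2_{m',0} for m'=−2..2 at α=2.9972, β=0.7893, γ=3.7242.
cos(β/2)=0.923131, sin(β/2)=0.384485
d^2_{-2,0}: single k=2 term ⇒ +0.308576;  D = +0.295798-0.087879i
d^2_{-1,0}: k∈[1..2] ⇒ +0.740876 -0.128522 = +0.612354;  D = -0.605981+0.088112i
d^2_{0,0}: k∈[0..2] ⇒ +0.726196 -0.503902 +0.021853 = +0.244147;  D = +0.244147+0.000000i
d^2_{1,0}: k∈[0..1] ⇒ -0.740876 +0.128522 = -0.612354;  D = +0.605981+0.088112i
d^2_{2,0}: single k=0 term ⇒ +0.308576;  D = +0.295798+0.087879i
Y_2^{m'}(θ=0.5111,φ=2.8532) and Σ D·Y over m':
  (+0.2958-0.0879i)·(+0.0775+0.0504i)  (-0.6060+0.0881i)·(-0.3160-0.0937i)  (+0.2441+0.0000i)·(+0.4044+0.0000i)  (+0.6060+0.0881i)·(+0.3160-0.0937i)  (+0.2958+0.0879i)·(+0.0775-0.0504i)
Y_2^0(R⁻¹ n̂) = +0.552897+0.000000i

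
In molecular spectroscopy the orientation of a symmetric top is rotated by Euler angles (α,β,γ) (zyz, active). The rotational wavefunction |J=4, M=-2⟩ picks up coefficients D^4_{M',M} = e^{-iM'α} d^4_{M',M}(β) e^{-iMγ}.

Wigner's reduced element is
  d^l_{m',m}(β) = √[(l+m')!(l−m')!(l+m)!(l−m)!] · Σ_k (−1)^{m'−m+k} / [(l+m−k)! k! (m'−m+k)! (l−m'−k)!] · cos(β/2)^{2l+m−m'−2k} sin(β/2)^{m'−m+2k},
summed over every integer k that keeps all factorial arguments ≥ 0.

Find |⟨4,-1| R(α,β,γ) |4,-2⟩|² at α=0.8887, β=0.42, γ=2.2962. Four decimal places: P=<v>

P=0.3485

Split into d^4_{-1,-2}(β=0.42) × two z-phases.
Half-angle: c=0.978031, s=0.208460. N=√(6·120·2·720)=1018.233765
Admissible k: 0..2 (factorial args all ≥0)
  k=0: (−1)^1·1018.2338/(240)·0.9780^7·0.2085^1 = -0.757054
  k=1: (−1)^2·1018.2338/(48)·0.9780^5·0.2085^3 = +0.171964
  k=2: (−1)^3·1018.2338/(72)·0.9780^3·0.2085^5 = -0.005208
d^4_{-1,-2}(0.42) = -0.757054 +0.171964 -0.005208 = -0.590298
|D^4_{-1,-2}|² = |d^4_{-1,-2}(β)|² = (-0.590298)² = 0.348452 (the z-rotation phases have unit modulus)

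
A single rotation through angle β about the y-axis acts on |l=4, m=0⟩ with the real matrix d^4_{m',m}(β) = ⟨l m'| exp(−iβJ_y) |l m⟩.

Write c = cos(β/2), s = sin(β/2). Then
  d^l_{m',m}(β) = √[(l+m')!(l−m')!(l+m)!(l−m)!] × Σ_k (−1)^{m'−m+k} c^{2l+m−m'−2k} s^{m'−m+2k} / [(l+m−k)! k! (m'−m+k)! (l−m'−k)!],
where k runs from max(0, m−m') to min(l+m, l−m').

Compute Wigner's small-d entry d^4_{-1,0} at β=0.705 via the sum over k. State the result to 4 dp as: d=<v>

d^4_{-1,0}(β=0.705) via Wigner's sum:
c=cos(0.705/2)=0.938513, s=sin(0.705/2)=0.345245; N=√[6·120·24·24]=643.987578
k: max(0,(0)−(-1))=1 … min(4+(0),4−(-1))=4
  k=1: (−1)^0·643.9876/(144)·0.9385^7·0.3452^1 = +0.990201
  k=2: (−1)^1·643.9876/(24)·0.9385^5·0.3452^3 = -0.803988
  k=3: (−1)^2·643.9876/(24)·0.9385^3·0.3452^5 = +0.108799
  k=4: (−1)^3·643.9876/(144)·0.9385^1·0.3452^7 = -0.002454
d^4_{-1,0}(0.705) = +0.990201 -0.803988 +0.108799 -0.002454 = +0.292558

d=0.2926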